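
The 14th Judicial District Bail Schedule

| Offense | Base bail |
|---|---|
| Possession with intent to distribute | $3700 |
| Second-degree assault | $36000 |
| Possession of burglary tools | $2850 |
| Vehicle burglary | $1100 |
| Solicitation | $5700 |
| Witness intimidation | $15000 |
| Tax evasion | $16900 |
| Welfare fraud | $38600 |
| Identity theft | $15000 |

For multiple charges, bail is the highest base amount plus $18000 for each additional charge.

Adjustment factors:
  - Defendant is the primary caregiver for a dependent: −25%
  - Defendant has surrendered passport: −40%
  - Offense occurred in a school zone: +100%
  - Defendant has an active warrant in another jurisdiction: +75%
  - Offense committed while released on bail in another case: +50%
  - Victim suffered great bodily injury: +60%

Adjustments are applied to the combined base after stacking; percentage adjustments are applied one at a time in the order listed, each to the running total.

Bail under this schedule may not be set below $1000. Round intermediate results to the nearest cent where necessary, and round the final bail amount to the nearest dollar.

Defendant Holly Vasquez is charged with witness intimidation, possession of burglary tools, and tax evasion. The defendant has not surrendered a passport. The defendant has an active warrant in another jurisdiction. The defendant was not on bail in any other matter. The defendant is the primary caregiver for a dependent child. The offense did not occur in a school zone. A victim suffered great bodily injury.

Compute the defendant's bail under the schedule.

Base amounts from the schedule: witness intimidation $15000; possession of burglary tools $2850; tax evasion $16900.
Stacking rule: highest base plus $18000 per additional charge. Highest is tax evasion at $16900; 2 additional charges → +$36000. Combined base = $52900.
Defendant is the primary caregiver for a dependent (−25%): $52900 × 0.75 = $39675.
Defendant has an active warrant in another jurisdiction (+75%): $39675 × 1.75 = $69431.25.
Victim suffered great bodily injury (+60%): $69431.25 × 1.6 = $111090.
$111090 is at or above the $1000 minimum.

$111090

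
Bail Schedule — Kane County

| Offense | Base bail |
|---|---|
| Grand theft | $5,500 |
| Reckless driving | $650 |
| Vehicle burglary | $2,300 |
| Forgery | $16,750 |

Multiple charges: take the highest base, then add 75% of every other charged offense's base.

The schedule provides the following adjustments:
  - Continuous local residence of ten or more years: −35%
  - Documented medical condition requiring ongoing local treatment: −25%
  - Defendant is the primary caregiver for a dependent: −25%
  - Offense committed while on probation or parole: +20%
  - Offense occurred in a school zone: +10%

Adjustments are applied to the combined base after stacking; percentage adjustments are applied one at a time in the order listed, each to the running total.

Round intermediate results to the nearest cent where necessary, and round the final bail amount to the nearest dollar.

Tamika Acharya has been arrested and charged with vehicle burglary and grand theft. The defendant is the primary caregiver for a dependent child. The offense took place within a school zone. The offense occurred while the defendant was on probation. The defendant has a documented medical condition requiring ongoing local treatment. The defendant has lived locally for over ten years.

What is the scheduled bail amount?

Base amounts from the schedule: vehicle burglary $2,300; grand theft $5,500.
Stacking rule: highest base plus 75% of each additional charge. Highest is grand theft at $5,500. Additional: $2,300 × 75% = $1,725. Combined base = $5,500 + $1,725 = $7,225.
Continuous local residence of ten or more years (−35%): $7,225 × 0.65 = $4,696.25.
Documented medical condition requiring ongoing local treatment (−25%): $4,696.25 × 0.75 = $3,522.19.
Defendant is the primary caregiver for a dependent (−25%): $3,522.19 × 0.75 = $2,641.64.
Offense committed while on probation or parole (+20%): $2,641.64 × 1.2 = $3,169.97.
Offense occurred in a school zone (+10%): $3,169.97 × 1.1 = $3,486.97.
Rounded to the nearest dollar: $3,487.

$3,487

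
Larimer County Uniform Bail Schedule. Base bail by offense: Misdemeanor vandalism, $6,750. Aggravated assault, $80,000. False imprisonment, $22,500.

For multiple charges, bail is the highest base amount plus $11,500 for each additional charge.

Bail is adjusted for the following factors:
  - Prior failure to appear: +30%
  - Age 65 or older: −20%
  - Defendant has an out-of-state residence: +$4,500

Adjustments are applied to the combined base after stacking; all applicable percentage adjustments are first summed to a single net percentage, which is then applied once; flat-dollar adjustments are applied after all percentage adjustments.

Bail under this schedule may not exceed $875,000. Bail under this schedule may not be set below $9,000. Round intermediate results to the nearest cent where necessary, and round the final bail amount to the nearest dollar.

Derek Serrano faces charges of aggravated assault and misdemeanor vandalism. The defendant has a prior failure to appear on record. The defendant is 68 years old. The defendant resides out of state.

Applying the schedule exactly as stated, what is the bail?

Base amounts from the schedule: aggravated assault $80,000; misdemeanor vandalism $6,750.
Stacking rule: highest base plus $11,500 per additional charge. Highest is aggravated assault at $80,000; 1 additional charge → +$11,500. Combined base = $91,500.
Net percentage adjustment: +30% −20% = +10%. $91,500 × 1.1 = $100,650.
Defendant has an out-of-state residence (+$4,500 flat): $100,650 + $4,500 = $105,150.
$105,150 is within the $875,000 maximum.
$105,150 is at or above the $9,000 minimum.

$105,150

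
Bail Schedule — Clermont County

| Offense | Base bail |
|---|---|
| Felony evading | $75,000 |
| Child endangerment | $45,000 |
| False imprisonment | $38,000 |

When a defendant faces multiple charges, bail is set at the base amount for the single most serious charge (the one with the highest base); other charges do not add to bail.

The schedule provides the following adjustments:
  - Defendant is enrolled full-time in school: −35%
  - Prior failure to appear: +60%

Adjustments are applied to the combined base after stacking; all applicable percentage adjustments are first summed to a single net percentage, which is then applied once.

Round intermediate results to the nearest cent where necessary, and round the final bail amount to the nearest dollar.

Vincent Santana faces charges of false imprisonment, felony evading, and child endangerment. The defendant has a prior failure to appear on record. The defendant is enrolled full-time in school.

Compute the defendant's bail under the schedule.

Base amounts from the schedule: false imprisonment $38,000; felony evading $75,000; child endangerment $45,000.
Stacking rule: use the highest base only. Highest is felony evading at $75,000. Combined base = $75,000.
Net percentage adjustment: −35% +60% = +25%. $75,000 × 1.25 = $93,750.

$93,750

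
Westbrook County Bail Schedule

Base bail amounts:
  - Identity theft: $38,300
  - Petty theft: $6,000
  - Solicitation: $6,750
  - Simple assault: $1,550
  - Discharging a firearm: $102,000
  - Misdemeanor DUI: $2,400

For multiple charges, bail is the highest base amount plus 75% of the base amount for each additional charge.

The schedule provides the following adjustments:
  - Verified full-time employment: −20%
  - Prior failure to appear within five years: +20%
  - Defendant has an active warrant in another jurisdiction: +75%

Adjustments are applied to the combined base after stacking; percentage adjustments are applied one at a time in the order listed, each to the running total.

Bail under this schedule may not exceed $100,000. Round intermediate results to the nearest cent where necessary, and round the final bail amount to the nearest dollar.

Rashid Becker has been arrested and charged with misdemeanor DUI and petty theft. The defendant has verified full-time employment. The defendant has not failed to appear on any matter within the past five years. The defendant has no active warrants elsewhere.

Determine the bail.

$6,240

Base amounts from the schedule: misdemeanor DUI $2,400; petty theft $6,000.
Stacking rule: highest base plus 75% of each additional charge. Highest is petty theft at $6,000. Additional: $2,400 × 75% = $1,800. Combined base = $6,000 + $1,800 = $7,800.
Verified full-time employment (−20%): $7,800 × 0.8 = $6,240.
$6,240 is within the $100,000 maximum.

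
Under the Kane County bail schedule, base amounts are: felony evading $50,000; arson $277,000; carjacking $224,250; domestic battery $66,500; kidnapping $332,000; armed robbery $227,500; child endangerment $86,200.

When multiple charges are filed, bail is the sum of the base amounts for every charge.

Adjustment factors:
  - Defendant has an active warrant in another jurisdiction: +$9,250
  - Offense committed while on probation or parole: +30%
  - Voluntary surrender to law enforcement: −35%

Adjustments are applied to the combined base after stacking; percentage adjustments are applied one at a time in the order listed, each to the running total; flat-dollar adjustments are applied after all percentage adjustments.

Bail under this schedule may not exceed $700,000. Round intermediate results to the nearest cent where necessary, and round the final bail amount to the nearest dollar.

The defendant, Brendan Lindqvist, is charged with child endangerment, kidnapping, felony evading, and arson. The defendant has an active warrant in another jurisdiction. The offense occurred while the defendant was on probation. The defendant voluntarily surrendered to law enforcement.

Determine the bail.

Base amounts from the schedule: child endangerment $86,200; kidnapping $332,000; felony evading $50,000; arson $277,000.
Stacking rule: sum of all bases. $86,200 + $332,000 + $50,000 + $277,000 = $745,200.
Offense committed while on probation or parole (+30%): $745,200 × 1.3 = $968,760.
Voluntary surrender to law enforcement (−35%): $968,760 × 0.65 = $629,694.
Defendant has an active warrant in another jurisdiction (+$9,250 flat): $629,694 + $9,250 = $638,944.
$638,944 is within the $700,000 maximum.

$638,944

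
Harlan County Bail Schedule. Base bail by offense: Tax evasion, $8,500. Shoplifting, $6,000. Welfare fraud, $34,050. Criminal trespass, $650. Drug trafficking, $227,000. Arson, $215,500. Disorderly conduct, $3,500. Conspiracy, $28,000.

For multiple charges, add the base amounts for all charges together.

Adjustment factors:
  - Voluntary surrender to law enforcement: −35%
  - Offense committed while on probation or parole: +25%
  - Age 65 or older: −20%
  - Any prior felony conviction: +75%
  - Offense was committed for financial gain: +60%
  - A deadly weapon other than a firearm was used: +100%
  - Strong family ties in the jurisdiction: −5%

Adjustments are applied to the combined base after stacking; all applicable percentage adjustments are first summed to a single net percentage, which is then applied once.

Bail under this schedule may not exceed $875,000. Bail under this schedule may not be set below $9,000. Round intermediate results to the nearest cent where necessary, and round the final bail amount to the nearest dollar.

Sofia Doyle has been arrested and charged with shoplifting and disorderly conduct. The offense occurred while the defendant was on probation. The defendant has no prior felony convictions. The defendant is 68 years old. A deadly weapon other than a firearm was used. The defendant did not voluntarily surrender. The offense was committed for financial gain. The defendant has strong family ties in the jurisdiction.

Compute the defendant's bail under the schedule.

$24,700

Base amounts from the schedule: shoplifting $6,000; disorderly conduct $3,500.
Stacking rule: sum of all bases. $6,000 + $3,500 = $9,500.
Net percentage adjustment: +25% −20% +60% +100% −5% = +160%. $9,500 × 2.6 = $24,700.
$24,700 is within the $875,000 maximum.
$24,700 is at or above the $9,000 minimum.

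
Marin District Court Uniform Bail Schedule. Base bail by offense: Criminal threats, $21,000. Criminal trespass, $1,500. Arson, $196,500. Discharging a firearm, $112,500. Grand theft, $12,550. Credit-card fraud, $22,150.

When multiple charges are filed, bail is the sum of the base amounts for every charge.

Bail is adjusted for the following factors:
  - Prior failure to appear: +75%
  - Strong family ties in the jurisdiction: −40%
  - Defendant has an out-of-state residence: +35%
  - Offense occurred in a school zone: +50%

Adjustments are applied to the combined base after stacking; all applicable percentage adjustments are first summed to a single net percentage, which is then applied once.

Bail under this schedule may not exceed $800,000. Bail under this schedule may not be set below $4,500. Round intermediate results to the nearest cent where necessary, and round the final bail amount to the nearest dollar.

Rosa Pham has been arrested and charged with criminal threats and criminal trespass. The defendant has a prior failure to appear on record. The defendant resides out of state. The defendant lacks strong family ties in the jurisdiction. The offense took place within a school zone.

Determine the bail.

$58,500

Base amounts from the schedule: criminal threats $21,000; criminal trespass $1,500.
Stacking rule: sum of all bases. $21,000 + $1,500 = $22,500.
Net percentage adjustment: +75% +35% +50% = +160%. $22,500 × 2.6 = $58,500.
$58,500 is within the $800,000 maximum.
$58,500 is at or above the $4,500 minimum.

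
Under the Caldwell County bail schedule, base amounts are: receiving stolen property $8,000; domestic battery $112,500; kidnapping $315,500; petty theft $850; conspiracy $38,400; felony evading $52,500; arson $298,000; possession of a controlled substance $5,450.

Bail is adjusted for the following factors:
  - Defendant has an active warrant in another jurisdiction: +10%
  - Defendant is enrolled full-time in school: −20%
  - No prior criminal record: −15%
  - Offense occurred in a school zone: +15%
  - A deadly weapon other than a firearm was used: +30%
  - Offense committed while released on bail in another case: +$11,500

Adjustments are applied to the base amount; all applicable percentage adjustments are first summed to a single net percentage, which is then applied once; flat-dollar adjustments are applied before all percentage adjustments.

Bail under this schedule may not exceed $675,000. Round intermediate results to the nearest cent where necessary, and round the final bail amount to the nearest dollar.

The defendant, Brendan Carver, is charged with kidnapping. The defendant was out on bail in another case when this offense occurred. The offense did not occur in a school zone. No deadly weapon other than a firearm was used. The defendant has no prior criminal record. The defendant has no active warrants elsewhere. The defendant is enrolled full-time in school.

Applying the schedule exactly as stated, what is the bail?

Base amounts from the schedule: kidnapping $315,500.
Single charge. Combined base = $315,500.
Offense committed while released on bail in another case (+$11,500 flat): $315,500 + $11,500 = $327,000.
Net percentage adjustment: −20% −15% = −35%. $327,000 × 0.65 = $212,550.
$212,550 is within the $675,000 maximum.

$212,550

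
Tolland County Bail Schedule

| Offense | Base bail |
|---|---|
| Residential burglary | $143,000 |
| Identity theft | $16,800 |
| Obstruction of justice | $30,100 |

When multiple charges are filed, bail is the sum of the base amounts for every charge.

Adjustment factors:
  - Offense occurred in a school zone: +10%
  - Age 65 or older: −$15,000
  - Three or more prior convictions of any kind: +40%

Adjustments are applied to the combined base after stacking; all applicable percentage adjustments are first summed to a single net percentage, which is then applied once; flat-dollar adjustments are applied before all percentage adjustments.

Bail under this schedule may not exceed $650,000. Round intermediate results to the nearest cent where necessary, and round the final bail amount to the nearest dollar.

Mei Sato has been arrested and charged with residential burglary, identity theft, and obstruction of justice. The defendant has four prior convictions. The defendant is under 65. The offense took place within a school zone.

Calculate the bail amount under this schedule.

Base amounts from the schedule: residential burglary $143,000; identity theft $16,800; obstruction of justice $30,100.
Stacking rule: sum of all bases. $143,000 + $16,800 + $30,100 = $189,900.
Net percentage adjustment: +10% +40% = +50%. $189,900 × 1.5 = $284,850.
$284,850 is within the $650,000 maximum.

$284,850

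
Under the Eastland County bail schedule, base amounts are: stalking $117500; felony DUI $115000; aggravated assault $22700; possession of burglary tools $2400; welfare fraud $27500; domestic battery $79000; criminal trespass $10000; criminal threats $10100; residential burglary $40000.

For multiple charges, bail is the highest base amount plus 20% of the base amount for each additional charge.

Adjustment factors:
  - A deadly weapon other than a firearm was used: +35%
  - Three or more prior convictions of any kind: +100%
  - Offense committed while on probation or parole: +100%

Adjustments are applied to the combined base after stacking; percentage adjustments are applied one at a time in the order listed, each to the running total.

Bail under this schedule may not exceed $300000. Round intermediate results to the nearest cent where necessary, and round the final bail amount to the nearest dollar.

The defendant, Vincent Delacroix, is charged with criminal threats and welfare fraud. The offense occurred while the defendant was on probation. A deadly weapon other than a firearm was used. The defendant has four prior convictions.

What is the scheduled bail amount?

Base amounts from the schedule: criminal threats $10100; welfare fraud $27500.
Stacking rule: highest base plus 20% of each additional charge. Highest is welfare fraud at $27500. Additional: $10100 × 20% = $2020. Combined base = $27500 + $2020 = $29520.
A deadly weapon other than a firearm was used (+35%): $29520 × 1.35 = $39852.
Three or more prior convictions of any kind (+100%): $39852 × 2 = $79704.
Offense committed while on probation or parole (+100%): $79704 × 2 = $159408.
$159408 is within the $300000 maximum.

$159408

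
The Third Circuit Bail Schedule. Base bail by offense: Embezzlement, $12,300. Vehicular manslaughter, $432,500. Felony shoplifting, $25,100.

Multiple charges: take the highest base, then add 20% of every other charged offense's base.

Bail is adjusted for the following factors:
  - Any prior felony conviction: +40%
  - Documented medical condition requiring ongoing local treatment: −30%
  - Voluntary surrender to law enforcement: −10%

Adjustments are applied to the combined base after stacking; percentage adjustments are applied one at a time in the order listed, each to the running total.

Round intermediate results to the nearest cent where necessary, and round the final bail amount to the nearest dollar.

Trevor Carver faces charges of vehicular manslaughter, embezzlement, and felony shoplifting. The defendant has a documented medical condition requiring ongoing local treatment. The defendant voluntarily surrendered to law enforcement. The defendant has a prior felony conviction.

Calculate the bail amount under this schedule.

$388,062

Base amounts from the schedule: vehicular manslaughter $432,500; embezzlement $12,300; felony shoplifting $25,100.
Stacking rule: highest base plus 20% of each additional charge. Highest is vehicular manslaughter at $432,500. Additional: $12,300 × 20% = $2,460; $25,100 × 20% = $5,020. Combined base = $432,500 + $7,480 = $439,980.
Any prior felony conviction (+40%): $439,980 × 1.4 = $615,972.
Documented medical condition requiring ongoing local treatment (−30%): $615,972 × 0.7 = $431,180.40.
Voluntary surrender to law enforcement (−10%): $431,180.40 × 0.9 = $388,062.36.
Rounded to the nearest dollar: $388,062.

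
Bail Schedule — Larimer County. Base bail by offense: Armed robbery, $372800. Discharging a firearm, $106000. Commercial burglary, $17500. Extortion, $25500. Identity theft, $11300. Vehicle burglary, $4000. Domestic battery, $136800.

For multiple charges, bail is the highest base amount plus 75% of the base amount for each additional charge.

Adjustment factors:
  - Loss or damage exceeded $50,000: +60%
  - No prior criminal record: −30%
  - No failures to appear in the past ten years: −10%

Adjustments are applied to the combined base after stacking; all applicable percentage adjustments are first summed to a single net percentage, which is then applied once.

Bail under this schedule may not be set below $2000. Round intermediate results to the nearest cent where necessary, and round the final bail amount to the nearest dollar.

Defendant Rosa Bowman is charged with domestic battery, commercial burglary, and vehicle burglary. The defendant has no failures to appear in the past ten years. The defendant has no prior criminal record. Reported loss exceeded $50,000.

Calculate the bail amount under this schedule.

$183510

Base amounts from the schedule: domestic battery $136800; commercial burglary $17500; vehicle burglary $4000.
Stacking rule: highest base plus 75% of each additional charge. Highest is domestic battery at $136800. Additional: $17500 × 75% = $13125; $4000 × 75% = $3000. Combined base = $136800 + $16125 = $152925.
Net percentage adjustment: +60% −30% −10% = +20%. $152925 × 1.2 = $183510.
$183510 is at or above the $2000 minimum.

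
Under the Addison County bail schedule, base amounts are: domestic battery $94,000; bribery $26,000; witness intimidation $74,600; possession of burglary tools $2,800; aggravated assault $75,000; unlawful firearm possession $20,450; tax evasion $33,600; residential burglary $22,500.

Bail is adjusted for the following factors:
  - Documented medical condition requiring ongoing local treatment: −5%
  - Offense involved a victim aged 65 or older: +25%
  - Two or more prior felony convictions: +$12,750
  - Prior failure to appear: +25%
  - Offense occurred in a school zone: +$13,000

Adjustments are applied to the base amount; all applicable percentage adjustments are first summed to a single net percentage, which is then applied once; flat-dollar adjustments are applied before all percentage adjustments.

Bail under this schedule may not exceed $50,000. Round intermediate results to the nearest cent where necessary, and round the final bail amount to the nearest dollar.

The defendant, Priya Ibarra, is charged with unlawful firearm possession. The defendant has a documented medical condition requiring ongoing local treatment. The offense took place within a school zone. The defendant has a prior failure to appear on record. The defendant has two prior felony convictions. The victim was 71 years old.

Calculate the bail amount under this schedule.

$50,000

Base amounts from the schedule: unlawful firearm possession $20,450.
Single charge. Combined base = $20,450.
Two or more prior felony convictions (+$12,750 flat): $20,450 + $12,750 = $33,200.
Offense occurred in a school zone (+$13,000 flat): $33,200 + $13,000 = $46,200.
Net percentage adjustment: −5% +25% +25% = +45%. $46,200 × 1.45 = $66,990.
Result $66,990 exceeds the maximum of $50,000; bail is capped at $50,000.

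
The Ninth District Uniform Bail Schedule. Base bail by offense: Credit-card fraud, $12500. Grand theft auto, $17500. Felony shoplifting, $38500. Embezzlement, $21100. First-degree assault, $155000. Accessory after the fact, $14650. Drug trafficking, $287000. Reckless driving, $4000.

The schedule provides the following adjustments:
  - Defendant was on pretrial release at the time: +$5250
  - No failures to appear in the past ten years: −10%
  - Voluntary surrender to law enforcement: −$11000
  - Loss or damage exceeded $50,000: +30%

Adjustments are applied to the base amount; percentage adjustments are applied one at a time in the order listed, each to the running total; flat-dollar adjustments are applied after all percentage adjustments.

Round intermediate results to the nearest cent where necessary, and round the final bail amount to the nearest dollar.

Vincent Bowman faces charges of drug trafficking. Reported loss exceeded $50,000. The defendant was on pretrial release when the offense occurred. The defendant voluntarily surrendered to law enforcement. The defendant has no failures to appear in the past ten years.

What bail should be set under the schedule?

$330040

Base amounts from the schedule: drug trafficking $287000.
Single charge. Combined base = $287000.
No failures to appear in the past ten years (−10%): $287000 × 0.9 = $258300.
Loss or damage exceeded $50,000 (+30%): $258300 × 1.3 = $335790.
Defendant was on pretrial release at the time (+$5250 flat): $335790 + $5250 = $341040.
Voluntary surrender to law enforcement (−$11000 flat): $341040 − $11000 = $330040.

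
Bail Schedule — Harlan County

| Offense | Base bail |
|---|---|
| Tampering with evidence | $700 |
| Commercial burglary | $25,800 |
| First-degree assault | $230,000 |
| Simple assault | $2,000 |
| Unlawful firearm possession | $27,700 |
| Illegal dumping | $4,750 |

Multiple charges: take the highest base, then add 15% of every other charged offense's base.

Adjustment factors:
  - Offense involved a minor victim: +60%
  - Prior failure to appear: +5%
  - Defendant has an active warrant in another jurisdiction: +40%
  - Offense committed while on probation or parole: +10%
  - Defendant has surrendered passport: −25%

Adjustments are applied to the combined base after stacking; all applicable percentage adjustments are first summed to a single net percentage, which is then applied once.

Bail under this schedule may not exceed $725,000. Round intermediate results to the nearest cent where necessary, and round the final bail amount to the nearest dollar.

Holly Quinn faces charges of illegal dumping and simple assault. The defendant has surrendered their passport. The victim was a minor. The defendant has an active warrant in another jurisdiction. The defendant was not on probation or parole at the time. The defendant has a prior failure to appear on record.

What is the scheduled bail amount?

$9,090

Base amounts from the schedule: illegal dumping $4,750; simple assault $2,000.
Stacking rule: highest base plus 15% of each additional charge. Highest is illegal dumping at $4,750. Additional: $2,000 × 15% = $300. Combined base = $4,750 + $300 = $5,050.
Net percentage adjustment: +60% +5% +40% −25% = +80%. $5,050 × 1.8 = $9,090.
$9,090 is within the $725,000 maximum.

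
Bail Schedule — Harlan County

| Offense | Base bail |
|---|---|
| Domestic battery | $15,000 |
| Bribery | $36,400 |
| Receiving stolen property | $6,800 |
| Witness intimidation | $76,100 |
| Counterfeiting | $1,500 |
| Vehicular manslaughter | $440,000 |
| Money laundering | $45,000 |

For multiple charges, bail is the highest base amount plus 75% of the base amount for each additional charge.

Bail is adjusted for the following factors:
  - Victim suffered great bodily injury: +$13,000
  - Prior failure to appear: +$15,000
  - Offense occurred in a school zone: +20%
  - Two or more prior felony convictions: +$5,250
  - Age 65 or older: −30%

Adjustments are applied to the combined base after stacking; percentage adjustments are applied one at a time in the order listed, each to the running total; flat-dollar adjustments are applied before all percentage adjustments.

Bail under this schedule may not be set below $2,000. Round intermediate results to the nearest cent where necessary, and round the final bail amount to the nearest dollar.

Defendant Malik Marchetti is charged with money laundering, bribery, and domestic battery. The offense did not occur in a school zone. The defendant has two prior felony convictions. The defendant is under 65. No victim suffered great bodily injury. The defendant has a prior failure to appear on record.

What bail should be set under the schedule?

Base amounts from the schedule: money laundering $45,000; bribery $36,400; domestic battery $15,000.
Stacking rule: highest base plus 75% of each additional charge. Highest is money laundering at $45,000. Additional: $36,400 × 75% = $27,300; $15,000 × 75% = $11,250. Combined base = $45,000 + $38,550 = $83,550.
Prior failure to appear (+$15,000 flat): $83,550 + $15,000 = $98,550.
Two or more prior felony convictions (+$5,250 flat): $98,550 + $5,250 = $103,800.
$103,800 is at or above the $2,000 minimum.

$103,800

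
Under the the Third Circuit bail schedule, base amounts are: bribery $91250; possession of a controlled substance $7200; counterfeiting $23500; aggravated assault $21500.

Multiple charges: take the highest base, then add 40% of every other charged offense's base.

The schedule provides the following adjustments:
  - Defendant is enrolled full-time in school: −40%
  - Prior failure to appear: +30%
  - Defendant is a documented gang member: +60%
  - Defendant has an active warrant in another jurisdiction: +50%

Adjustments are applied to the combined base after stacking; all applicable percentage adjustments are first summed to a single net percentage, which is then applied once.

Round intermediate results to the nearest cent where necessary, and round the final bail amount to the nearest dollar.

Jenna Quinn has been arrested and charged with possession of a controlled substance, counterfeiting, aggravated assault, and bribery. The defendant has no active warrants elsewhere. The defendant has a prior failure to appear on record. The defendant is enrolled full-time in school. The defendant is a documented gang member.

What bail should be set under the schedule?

$168195

Base amounts from the schedule: possession of a controlled substance $7200; counterfeiting $23500; aggravated assault $21500; bribery $91250.
Stacking rule: highest base plus 40% of each additional charge. Highest is bribery at $91250. Additional: $7200 × 40% = $2880; $23500 × 40% = $9400; $21500 × 40% = $8600. Combined base = $91250 + $20880 = $112130.
Net percentage adjustment: −40% +30% +60% = +50%. $112130 × 1.5 = $168195.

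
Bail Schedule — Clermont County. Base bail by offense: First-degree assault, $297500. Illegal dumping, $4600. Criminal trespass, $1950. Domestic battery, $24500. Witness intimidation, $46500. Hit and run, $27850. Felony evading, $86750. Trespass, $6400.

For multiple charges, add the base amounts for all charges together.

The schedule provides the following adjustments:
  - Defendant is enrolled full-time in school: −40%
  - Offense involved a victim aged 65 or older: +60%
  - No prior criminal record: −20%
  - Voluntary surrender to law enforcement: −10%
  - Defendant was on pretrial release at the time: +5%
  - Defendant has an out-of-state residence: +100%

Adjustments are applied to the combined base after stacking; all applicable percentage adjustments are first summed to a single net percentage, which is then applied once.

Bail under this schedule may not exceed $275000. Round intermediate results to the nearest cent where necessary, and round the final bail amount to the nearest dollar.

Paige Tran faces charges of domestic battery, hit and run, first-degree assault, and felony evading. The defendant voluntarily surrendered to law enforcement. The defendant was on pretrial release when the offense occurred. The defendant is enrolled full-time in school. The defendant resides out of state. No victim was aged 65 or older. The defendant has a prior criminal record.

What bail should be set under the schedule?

$275000

Base amounts from the schedule: domestic battery $24500; hit and run $27850; first-degree assault $297500; felony evading $86750.
Stacking rule: sum of all bases. $24500 + $27850 + $297500 + $86750 = $436600.
Net percentage adjustment: −40% −10% +5% +100% = +55%. $436600 × 1.55 = $676730.
Result $676730 exceeds the maximum of $275000; bail is capped at $275000.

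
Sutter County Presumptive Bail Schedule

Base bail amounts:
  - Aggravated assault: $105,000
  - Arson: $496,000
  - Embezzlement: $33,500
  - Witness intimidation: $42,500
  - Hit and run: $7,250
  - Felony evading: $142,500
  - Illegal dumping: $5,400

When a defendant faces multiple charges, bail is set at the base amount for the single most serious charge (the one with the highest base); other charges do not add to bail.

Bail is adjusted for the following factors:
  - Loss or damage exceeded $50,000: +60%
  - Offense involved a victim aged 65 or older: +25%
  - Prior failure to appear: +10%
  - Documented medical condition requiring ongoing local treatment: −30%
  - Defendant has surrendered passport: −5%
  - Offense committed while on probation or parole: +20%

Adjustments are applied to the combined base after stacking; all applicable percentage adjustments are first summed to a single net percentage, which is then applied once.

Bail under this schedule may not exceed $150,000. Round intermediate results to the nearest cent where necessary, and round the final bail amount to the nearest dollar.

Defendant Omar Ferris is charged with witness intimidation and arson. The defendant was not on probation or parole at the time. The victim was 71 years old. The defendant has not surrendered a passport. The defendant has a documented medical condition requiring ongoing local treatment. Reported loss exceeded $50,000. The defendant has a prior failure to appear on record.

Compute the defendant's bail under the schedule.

$150,000

Base amounts from the schedule: witness intimidation $42,500; arson $496,000.
Stacking rule: use the highest base only. Highest is arson at $496,000. Combined base = $496,000.
Net percentage adjustment: +60% +25% +10% −30% = +65%. $496,000 × 1.65 = $818,400.
Result $818,400 exceeds the maximum of $150,000; bail is capped at $150,000.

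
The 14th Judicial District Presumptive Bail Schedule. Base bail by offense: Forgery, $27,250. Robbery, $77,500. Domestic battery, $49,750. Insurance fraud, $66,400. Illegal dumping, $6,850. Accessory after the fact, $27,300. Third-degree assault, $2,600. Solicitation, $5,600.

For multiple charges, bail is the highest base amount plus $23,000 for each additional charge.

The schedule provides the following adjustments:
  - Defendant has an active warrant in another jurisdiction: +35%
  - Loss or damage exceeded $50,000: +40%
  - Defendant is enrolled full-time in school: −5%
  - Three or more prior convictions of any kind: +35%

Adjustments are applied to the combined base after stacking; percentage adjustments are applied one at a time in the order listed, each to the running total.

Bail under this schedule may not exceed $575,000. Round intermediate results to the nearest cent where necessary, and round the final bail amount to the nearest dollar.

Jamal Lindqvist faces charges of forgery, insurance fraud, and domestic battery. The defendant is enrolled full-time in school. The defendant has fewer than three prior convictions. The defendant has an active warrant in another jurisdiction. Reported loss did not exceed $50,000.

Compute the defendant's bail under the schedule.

Base amounts from the schedule: forgery $27,250; insurance fraud $66,400; domestic battery $49,750.
Stacking rule: highest base plus $23,000 per additional charge. Highest is insurance fraud at $66,400; 2 additional charges → +$46,000. Combined base = $112,400.
Defendant has an active warrant in another jurisdiction (+35%): $112,400 × 1.35 = $151,740.
Defendant is enrolled full-time in school (−5%): $151,740 × 0.95 = $144,153.
$144,153 is within the $575,000 maximum.

$144,153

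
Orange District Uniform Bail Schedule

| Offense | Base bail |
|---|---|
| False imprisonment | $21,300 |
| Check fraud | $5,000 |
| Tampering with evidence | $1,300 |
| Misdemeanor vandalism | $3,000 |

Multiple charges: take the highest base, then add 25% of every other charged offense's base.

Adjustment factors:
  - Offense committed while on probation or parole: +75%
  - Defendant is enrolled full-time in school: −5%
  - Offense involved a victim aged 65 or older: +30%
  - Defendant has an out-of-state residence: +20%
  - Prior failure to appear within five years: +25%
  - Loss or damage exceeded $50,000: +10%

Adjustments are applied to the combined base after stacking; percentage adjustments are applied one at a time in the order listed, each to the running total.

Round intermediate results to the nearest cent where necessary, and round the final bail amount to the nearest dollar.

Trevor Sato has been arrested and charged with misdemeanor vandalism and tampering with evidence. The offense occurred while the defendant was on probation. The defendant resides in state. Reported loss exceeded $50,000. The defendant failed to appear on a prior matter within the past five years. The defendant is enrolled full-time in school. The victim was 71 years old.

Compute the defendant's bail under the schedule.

$9,881

Base amounts from the schedule: misdemeanor vandalism $3,000; tampering with evidence $1,300.
Stacking rule: highest base plus 25% of each additional charge. Highest is misdemeanor vandalism at $3,000. Additional: $1,300 × 25% = $325. Combined base = $3,000 + $325 = $3,325.
Offense committed while on probation or parole (+75%): $3,325 × 1.75 = $5,818.75.
Defendant is enrolled full-time in school (−5%): $5,818.75 × 0.95 = $5,527.81.
Offense involved a victim aged 65 or older (+30%): $5,527.81 × 1.3 = $7,186.15.
Prior failure to appear within five years (+25%): $7,186.15 × 1.25 = $8,982.69.
Loss or damage exceeded $50,000 (+10%): $8,982.69 × 1.1 = $9,880.96.
Rounded to the nearest dollar: $9,881.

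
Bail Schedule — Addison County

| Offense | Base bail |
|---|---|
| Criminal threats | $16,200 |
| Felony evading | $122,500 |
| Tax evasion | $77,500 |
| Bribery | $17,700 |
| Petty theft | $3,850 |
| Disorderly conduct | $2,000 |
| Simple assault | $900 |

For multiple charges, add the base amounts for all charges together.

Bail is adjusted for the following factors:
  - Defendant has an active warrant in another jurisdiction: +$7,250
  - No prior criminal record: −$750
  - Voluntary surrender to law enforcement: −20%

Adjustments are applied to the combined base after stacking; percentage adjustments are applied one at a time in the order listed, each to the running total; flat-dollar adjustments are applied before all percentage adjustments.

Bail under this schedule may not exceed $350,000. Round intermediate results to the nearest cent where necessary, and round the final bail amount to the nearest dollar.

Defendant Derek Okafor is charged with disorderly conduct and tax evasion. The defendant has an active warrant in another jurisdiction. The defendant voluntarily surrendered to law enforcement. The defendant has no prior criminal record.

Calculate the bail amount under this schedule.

Base amounts from the schedule: disorderly conduct $2,000; tax evasion $77,500.
Stacking rule: sum of all bases. $2,000 + $77,500 = $79,500.
Defendant has an active warrant in another jurisdiction (+$7,250 flat): $79,500 + $7,250 = $86,750.
No prior criminal record (−$750 flat): $86,750 − $750 = $86,000.
Voluntary surrender to law enforcement (−20%): $86,000 × 0.8 = $68,800.
$68,800 is within the $350,000 maximum.

$68,800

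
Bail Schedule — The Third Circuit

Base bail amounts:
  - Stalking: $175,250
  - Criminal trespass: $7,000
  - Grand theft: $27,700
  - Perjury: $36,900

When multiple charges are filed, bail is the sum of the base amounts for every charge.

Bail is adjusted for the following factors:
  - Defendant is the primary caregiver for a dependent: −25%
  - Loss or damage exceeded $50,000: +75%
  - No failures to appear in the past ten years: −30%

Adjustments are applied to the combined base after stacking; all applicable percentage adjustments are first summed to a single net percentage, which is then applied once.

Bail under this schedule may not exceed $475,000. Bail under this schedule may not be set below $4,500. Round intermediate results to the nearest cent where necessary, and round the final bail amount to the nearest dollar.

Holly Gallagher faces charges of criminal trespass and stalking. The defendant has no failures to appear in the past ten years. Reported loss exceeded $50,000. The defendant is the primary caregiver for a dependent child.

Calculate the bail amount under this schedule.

Base amounts from the schedule: criminal trespass $7,000; stalking $175,250.
Stacking rule: sum of all bases. $7,000 + $175,250 = $182,250.
Net percentage adjustment: −25% +75% −30% = +20%. $182,250 × 1.2 = $218,700.
$218,700 is within the $475,000 maximum.
$218,700 is at or above the $4,500 minimum.

$218,700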